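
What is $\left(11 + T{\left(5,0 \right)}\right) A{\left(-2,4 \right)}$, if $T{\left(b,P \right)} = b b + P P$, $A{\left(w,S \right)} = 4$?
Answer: $144$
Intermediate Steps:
$T{\left(b,P \right)} = P^{2} + b^{2}$ ($T{\left(b,P \right)} = b^{2} + P^{2} = P^{2} + b^{2}$)
$\left(11 + T{\left(5,0 \right)}\right) A{\left(-2,4 \right)} = \left(11 + \left(0^{2} + 5^{2}\right)\right) 4 = \left(11 + \left(0 + 25\right)\right) 4 = \left(11 + 25\right) 4 = 36 \cdot 4 = 144$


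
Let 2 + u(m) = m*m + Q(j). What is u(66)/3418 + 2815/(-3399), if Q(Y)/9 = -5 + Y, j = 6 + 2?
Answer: 5269349/11617782 ≈ 0.45356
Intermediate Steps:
j = 8
Q(Y) = -45 + 9*Y (Q(Y) = 9*(-5 + Y) = -45 + 9*Y)
u(m) = 25 + m² (u(m) = -2 + (m*m + (-45 + 9*8)) = -2 + (m² + (-45 + 72)) = -2 + (m² + 27) = -2 + (27 + m²) = 25 + m²)
u(66)/3418 + 2815/(-3399) = (25 + 66²)/3418 + 2815/(-3399) = (25 + 4356)*(1/3418) + 2815*(-1/3399) = 4381*(1/3418) - 2815/3399 = 4381/3418 - 2815/3399 = 5269349/11617782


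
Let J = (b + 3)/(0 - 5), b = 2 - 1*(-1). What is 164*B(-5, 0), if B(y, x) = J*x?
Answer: 0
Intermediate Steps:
b = 3 (b = 2 + 1 = 3)
J = -6/5 (J = (3 + 3)/(0 - 5) = 6/(-5) = 6*(-⅕) = -6/5 ≈ -1.2000)
B(y, x) = -6*x/5
164*B(-5, 0) = 164*(-6/5*0) = 164*0 = 0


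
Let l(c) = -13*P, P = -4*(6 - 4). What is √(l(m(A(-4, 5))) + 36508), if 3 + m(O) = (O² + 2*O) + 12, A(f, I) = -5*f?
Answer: 18*√113 ≈ 191.34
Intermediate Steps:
m(O) = 9 + O² + 2*O (m(O) = -3 + ((O² + 2*O) + 12) = -3 + (12 + O² + 2*O) = 9 + O² + 2*O)
P = -8 (P = -4*2 = -8)
l(c) = 104 (l(c) = -13*(-8) = 104)
√(l(m(A(-4, 5))) + 36508) = √(104 + 36508) = √36612 = 18*√113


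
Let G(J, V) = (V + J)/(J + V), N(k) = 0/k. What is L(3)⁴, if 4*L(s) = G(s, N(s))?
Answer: 1/256 ≈ 0.0039063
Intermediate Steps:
N(k) = 0
G(J, V) = 1 (G(J, V) = (J + V)/(J + V) = 1)
L(s) = ¼ (L(s) = (¼)*1 = ¼)
L(3)⁴ = (¼)⁴ = 1/256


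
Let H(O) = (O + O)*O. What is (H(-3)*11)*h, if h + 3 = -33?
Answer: -7128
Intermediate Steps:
H(O) = 2*O² (H(O) = (2*O)*O = 2*O²)
h = -36 (h = -3 - 33 = -36)
(H(-3)*11)*h = ((2*(-3)²)*11)*(-36) = ((2*9)*11)*(-36) = (18*11)*(-36) = 198*(-36) = -7128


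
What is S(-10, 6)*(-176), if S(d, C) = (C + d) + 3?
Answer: 176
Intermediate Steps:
S(d, C) = 3 + C + d
S(-10, 6)*(-176) = (3 + 6 - 10)*(-176) = -1*(-176) = 176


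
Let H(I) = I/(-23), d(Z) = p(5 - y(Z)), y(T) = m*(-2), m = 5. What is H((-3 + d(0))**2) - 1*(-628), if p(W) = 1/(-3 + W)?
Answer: 2078711/3312 ≈ 627.63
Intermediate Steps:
y(T) = -10 (y(T) = 5*(-2) = -10)
d(Z) = 1/12 (d(Z) = 1/(-3 + (5 - 1*(-10))) = 1/(-3 + (5 + 10)) = 1/(-3 + 15) = 1/12)
H(I) = -I/23 (H(I) = I*(-1/23) = -I/23)
H((-3 + d(0))**2) - 1*(-628) = -(-3 + 1/12)**2/23 - 1*(-628) = -(-35/12)**2/23 + 628 = -1/23*1225/144 + 628 = -1225/3312 + 628 = 2078711/3312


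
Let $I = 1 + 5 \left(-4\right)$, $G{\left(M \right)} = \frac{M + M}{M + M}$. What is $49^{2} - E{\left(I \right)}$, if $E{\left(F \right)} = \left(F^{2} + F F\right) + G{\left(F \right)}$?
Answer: $1678$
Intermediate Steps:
$G{\left(M \right)} = 1$ ($G{\left(M \right)} = \frac{2 M}{2 M} = 2 M \frac{1}{2 M} = 1$)
$I = -19$ ($I = 1 - 20 = -19$)
$E{\left(F \right)} = 1 + 2 F^{2}$ ($E{\left(F \right)} = \left(F^{2} + F F\right) + 1 = \left(F^{2} + F^{2}\right) + 1 = 2 F^{2} + 1 = 1 + 2 F^{2}$)
$49^{2} - E{\left(I \right)} = 49^{2} - \left(1 + 2 \left(-19\right)^{2}\right) = 2401 - \left(1 + 2 \cdot 361\right) = 2401 - \left(1 + 722\right) = 2401 - 723 = 1678$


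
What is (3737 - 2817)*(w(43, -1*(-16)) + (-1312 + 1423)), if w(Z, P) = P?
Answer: 116840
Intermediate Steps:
(3737 - 2817)*(w(43, -1*(-16)) + (-1312 + 1423)) = (3737 - 2817)*(-1*(-16) + (-1312 + 1423)) = 920*(16 + 111) = 920*127 = 116840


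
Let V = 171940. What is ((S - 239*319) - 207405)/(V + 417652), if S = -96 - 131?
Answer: -283873/589592 ≈ -0.48147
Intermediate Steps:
S = -227
((S - 239*319) - 207405)/(V + 417652) = ((-227 - 239*319) - 207405)/(171940 + 417652) = ((-227 - 76241) - 207405)/589592 = (-76468 - 207405)*(1/589592) = -283873*1/589592 = -283873/589592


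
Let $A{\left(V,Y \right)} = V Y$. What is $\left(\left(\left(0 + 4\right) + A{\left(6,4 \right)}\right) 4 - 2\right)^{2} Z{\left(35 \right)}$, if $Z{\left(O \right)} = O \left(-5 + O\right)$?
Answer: $12705000$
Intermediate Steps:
$\left(\left(\left(0 + 4\right) + A{\left(6,4 \right)}\right) 4 - 2\right)^{2} Z{\left(35 \right)} = \left(\left(\left(0 + 4\right) + 6 \cdot 4\right) 4 - 2\right)^{2} \cdot 35 \left(-5 + 35\right) = \left(\left(4 + 24\right) 4 - 2\right)^{2} \cdot 35 \cdot 30 = \left(28 \cdot 4 - 2\right)^{2} \cdot 1050 = \left(112 - 2\right)^{2} \cdot 1050 = 110^{2} \cdot 1050 = 12100 \cdot 1050 = 12705000$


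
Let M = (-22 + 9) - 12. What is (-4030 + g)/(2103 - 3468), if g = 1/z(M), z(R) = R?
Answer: 14393/4875 ≈ 2.9524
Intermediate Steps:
M = -25 (M = -13 - 12 = -25)
g = -1/25 (g = 1/(-25) = -1/25 ≈ -0.040000)
(-4030 + g)/(2103 - 3468) = (-4030 - 1/25)/(2103 - 3468) = -100751/25/(-1365) = -100751/25*(-1/1365) = 14393/4875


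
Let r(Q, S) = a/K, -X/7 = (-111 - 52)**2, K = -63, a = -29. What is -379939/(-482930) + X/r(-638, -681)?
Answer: -808349357677/2000710 ≈ -4.0403e+5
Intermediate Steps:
X = -185983 (X = -7*(-111 - 52)**2 = -7*(-163)**2 = -7*26569 = -185983)
r(Q, S) = 29/63 (r(Q, S) = -29/(-63) = -29*(-1/63) = 29/63)
-379939/(-482930) + X/r(-638, -681) = -379939/(-482930) - 185983/29/63 = -379939*(-1/482930) - 185983*63/29 = 54277/68990 - 11716929/29 = -808349357677/2000710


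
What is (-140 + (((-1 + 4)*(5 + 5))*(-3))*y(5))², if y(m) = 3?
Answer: 168100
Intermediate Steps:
(-140 + (((-1 + 4)*(5 + 5))*(-3))*y(5))² = (-140 + (((-1 + 4)*(5 + 5))*(-3))*3)² = (-140 + ((3*10)*(-3))*3)² = (-140 + (30*(-3))*3)² = (-140 - 90*3)² = (-140 - 270)² = (-410)² = 168100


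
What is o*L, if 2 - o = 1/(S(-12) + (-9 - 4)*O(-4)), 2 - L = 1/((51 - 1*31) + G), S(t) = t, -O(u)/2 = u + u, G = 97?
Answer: 11417/2860 ≈ 3.9920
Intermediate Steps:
O(u) = -4*u (O(u) = -2*(u + u) = -4*u)
L = 233/117 (L = 2 - 1/((51 - 1*31) + 97) = 2 - 1/((51 - 31) + 97) = 2 - 1/(20 + 97) = 2 - 1/117 = 233/117 ≈ 1.9915)
o = 441/220 (o = 2 - 1/(-12 + (-9 - 4)*(-4*(-4))) = 2 - 1/(-12 - 13*16) = 2 - 1/(-12 - 208) = 2 - 1/(-220) = 2 - 1*(-1/220) = 2 + 1/220 = 441/220 ≈ 2.0045)
o*L = (441/220)*(233/117) = 11417/2860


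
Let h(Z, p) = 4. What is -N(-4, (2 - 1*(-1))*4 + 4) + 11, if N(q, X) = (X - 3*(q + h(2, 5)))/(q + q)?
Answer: 13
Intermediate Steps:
N(q, X) = (-12 + X - 3*q)/(2*q) (N(q, X) = (X - 3*(q + 4))/(q + q) = (X - 3*(4 + q))/((2*q)) = (X + (-12 - 3*q))*(1/(2*q)) = (-12 + X - 3*q)*(1/(2*q)) = (-12 + X - 3*q)/(2*q))
-N(-4, (2 - 1*(-1))*4 + 4) + 11 = -(-12 + ((2 - 1*(-1))*4 + 4) - 3*(-4))/(2*(-4)) + 11 = -(-1)*(-12 + ((2 + 1)*4 + 4) + 12)/(2*4) + 11 = -(-1)*(-12 + (3*4 + 4) + 12)/(2*4) + 11 = -(-1)*(-12 + (12 + 4) + 12)/(2*4) + 11 = -(-1)*(-12 + 16 + 12)/(2*4) + 11 = -(-1)*16/(2*4) + 11 = -1*(-2) + 11 = 2 + 11 = 13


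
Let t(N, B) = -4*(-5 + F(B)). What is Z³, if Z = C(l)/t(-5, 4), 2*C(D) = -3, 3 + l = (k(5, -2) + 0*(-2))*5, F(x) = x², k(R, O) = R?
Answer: 27/681472 ≈ 3.9620e-5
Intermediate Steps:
t(N, B) = 20 - 4*B² (t(N, B) = -4*(-5 + B²) = 20 - 4*B²)
l = 22 (l = -3 + (5 + 0*(-2))*5 = -3 + (5 + 0)*5 = -3 + 5*5 = -3 + 25 = 22)
C(D) = -3/2 (C(D) = (½)*(-3) = -3/2)
Z = 3/88 (Z = -3/(2*(20 - 4*4²)) = -3/(2*(20 - 4*16)) = -3/(2*(20 - 64)) = -3/2/(-44) = -3/2*(-1/44) = 3/88 ≈ 0.034091)
Z³ = (3/88)³ = 27/681472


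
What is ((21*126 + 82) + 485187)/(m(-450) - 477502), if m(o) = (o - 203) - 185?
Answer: -97583/95668 ≈ -1.0200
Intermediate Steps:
m(o) = -388 + o (m(o) = (-203 + o) - 185 = -388 + o)
((21*126 + 82) + 485187)/(m(-450) - 477502) = ((21*126 + 82) + 485187)/((-388 - 450) - 477502) = ((2646 + 82) + 485187)/(-838 - 477502) = (2728 + 485187)/(-478340) = 487915*(-1/478340) = -97583/95668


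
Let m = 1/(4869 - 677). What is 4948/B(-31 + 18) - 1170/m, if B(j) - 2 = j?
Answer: -53955988/11 ≈ -4.9051e+6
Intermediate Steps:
B(j) = 2 + j
m = 1/4192 ≈ 0.00023855
4948/B(-31 + 18) - 1170/m = 4948/(2 + (-31 + 18)) - 1170/1/4192 = 4948/(2 - 13) - 1170*4192 = 4948/(-11) - 4904640 = 4948*(-1/11) - 4904640 = -4948/11 - 4904640 = -53955988/11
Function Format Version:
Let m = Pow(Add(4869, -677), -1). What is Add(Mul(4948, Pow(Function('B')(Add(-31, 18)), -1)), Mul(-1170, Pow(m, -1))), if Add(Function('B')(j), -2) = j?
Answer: Rational(-53955988, 11) ≈ -4.9051e+6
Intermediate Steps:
Function('B')(j) = Add(2, j)
m = Rational(1, 4192) (m = Pow(4192, -1) = Rational(1, 4192) ≈ 0.00023855)
Add(Mul(4948, Pow(Function('B')(Add(-31, 18)), -1)), Mul(-1170, Pow(m, -1))) = Add(Mul(4948, Pow(Add(2, Add(-31, 18)), -1)), Mul(-1170, Pow(Rational(1, 4192), -1))) = Add(Mul(4948, Pow(Add(2, -13), -1)), Mul(-1170, 4192)) = Add(Mul(4948, Pow(-11, -1)), -4904640) = Add(Mul(4948, Rational(-1, 11)), -4904640) = Add(Rational(-4948, 11), -4904640) = Rational(-53955988, 11)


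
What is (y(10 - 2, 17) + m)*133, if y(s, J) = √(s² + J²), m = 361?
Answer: 48013 + 133*√353 ≈ 50512.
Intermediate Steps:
y(s, J) = √(J² + s²)
(y(10 - 2, 17) + m)*133 = (√(17² + (10 - 2)²) + 361)*133 = (√(289 + 8²) + 361)*133 = (√(289 + 64) + 361)*133 = (√353 + 361)*133 = (361 + √353)*133 = 48013 + 133*√353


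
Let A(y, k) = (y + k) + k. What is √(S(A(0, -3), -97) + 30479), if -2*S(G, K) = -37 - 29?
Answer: 4*√1907 ≈ 174.68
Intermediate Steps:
A(y, k) = y + 2*k (A(y, k) = (k + y) + k = y + 2*k)
S(G, K) = 33 (S(G, K) = -(-37 - 29)/2 = -½*(-66) = 33)
√(S(A(0, -3), -97) + 30479) = √(33 + 30479) = √30512 = 4*√1907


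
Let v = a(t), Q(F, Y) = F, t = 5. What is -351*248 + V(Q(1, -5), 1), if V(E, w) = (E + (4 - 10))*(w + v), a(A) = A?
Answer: -87078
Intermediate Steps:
v = 5
V(E, w) = (-6 + E)*(5 + w) (V(E, w) = (E + (4 - 10))*(w + 5) = (E - 6)*(5 + w) = (-6 + E)*(5 + w))
-351*248 + V(Q(1, -5), 1) = -351*248 + (-30 - 6*1 + 5*1 + 1*1) = -87048 + (-30 - 6 + 5 + 1) = -87048 - 30 = -87078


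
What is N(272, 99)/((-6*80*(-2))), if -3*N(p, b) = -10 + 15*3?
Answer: -7/576 ≈ -0.012153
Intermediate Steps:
N(p, b) = -35/3 (N(p, b) = -(-10 + 15*3)/3 = -(-10 + 45)/3 = -⅓*35 = -35/3)
N(272, 99)/((-6*80*(-2))) = -35/(3*(-6*80*(-2))) = -35/(3*((-480*(-2)))) = -35/3/960 = -35/3*1/960 = -7/576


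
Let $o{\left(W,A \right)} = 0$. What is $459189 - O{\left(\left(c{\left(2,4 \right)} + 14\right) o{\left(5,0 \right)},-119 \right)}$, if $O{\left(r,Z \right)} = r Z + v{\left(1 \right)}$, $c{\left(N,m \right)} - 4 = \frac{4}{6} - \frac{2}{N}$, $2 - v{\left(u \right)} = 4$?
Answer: $459191$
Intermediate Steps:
$v{\left(u \right)} = -2$ ($v{\left(u \right)} = 2 - 4 = -2$)
$c{\left(N,m \right)} = \frac{14}{3} - \frac{2}{N}$ ($c{\left(N,m \right)} = 4 + \left(\frac{4}{6} - \frac{2}{N}\right) = 4 + \left(4 \cdot \frac{1}{6} - \frac{2}{N}\right) = 4 + \left(\frac{2}{3} - \frac{2}{N}\right) = \frac{14}{3} - \frac{2}{N}$)
$O{\left(r,Z \right)} = -2 + Z r$ ($O{\left(r,Z \right)} = r Z - 2 = Z r - 2 = -2 + Z r$)
$459189 - O{\left(\left(c{\left(2,4 \right)} + 14\right) o{\left(5,0 \right)},-119 \right)} = 459189 - \left(-2 - 119 \left(\left(\frac{14}{3} - \frac{2}{2}\right) + 14\right) 0\right) = 459189 - \left(-2 - 119 \left(\left(\frac{14}{3} - 1\right) + 14\right) 0\right) = 459189 - \left(-2 - 119 \left(\frac{11}{3} + 14\right) 0\right) = 459189 - \left(-2 - 119 \cdot \frac{53}{3} \cdot 0\right) = 459189 - \left(-2 - 0\right) = 459189 - \left(-2 + 0\right) = 459189 - -2 = 459189 + 2 = 459191$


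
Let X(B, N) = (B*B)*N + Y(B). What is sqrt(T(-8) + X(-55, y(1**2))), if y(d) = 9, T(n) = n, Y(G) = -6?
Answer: sqrt(27211) ≈ 164.96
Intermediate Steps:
X(B, N) = -6 + N*B**2 (X(B, N) = (B*B)*N - 6 = B**2*N - 6 = N*B**2 - 6 = -6 + N*B**2)
sqrt(T(-8) + X(-55, y(1**2))) = sqrt(-8 + (-6 + 9*(-55)**2)) = sqrt(-8 + (-6 + 9*3025)) = sqrt(-8 + (-6 + 27225)) = sqrt(-8 + 27219) = sqrt(27211)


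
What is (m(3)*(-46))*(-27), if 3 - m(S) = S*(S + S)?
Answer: -18630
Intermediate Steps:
m(S) = 3 - 2*S² (m(S) = 3 - S*(S + S) = 3 - S*2*S = 3 - 2*S²)
(m(3)*(-46))*(-27) = ((3 - 2*3²)*(-46))*(-27) = ((3 - 2*9)*(-46))*(-27) = ((3 - 18)*(-46))*(-27) = -15*(-46)*(-27) = 690*(-27) = -18630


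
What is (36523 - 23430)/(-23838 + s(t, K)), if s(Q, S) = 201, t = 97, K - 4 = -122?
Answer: -13093/23637 ≈ -0.55392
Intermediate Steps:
K = -118 (K = 4 - 122 = -118)
(36523 - 23430)/(-23838 + s(t, K)) = (36523 - 23430)/(-23838 + 201) = 13093/(-23637) = 13093*(-1/23637) = -13093/23637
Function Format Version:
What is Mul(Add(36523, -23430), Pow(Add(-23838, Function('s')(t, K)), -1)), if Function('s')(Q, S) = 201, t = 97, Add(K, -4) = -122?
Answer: Rational(-13093, 23637) ≈ -0.55392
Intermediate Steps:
K = -118 (K = Add(4, -122) = -118)
Mul(Add(36523, -23430), Pow(Add(-23838, Function('s')(t, K)), -1)) = Mul(Add(36523, -23430), Pow(Add(-23838, 201), -1)) = Mul(13093, Pow(-23637, -1)) = Mul(13093, Rational(-1, 23637)) = Rational(-13093, 23637)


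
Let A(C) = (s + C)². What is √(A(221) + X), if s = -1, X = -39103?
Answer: 3*√1033 ≈ 96.421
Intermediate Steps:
A(C) = (-1 + C)²
√(A(221) + X) = √((-1 + 221)² - 39103) = √(220² - 39103) = √(48400 - 39103) = √9297 = 3*√1033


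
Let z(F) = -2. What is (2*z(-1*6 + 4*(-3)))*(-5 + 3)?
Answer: 8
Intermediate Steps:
(2*z(-1*6 + 4*(-3)))*(-5 + 3) = (2*(-2))*(-5 + 3) = -4*(-2) = 8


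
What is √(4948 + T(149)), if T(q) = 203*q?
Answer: √35195 ≈ 187.60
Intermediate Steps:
√(4948 + T(149)) = √(4948 + 203*149) = √(4948 + 30247) = √35195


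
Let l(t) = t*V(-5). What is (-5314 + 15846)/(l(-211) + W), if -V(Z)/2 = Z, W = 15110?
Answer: 2633/3250 ≈ 0.81015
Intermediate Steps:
V(Z) = -2*Z
l(t) = 10*t (l(t) = t*(-2*(-5)) = t*10 = 10*t)
(-5314 + 15846)/(l(-211) + W) = (-5314 + 15846)/(10*(-211) + 15110) = 10532/(-2110 + 15110) = 10532/13000 = 10532*(1/13000) = 2633/3250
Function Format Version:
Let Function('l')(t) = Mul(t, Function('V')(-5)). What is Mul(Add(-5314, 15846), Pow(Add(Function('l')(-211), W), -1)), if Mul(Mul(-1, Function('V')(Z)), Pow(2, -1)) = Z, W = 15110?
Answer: Rational(2633, 3250) ≈ 0.81015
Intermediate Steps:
Function('V')(Z) = Mul(-2, Z)
Function('l')(t) = Mul(10, t) (Function('l')(t) = Mul(t, Mul(-2, -5)) = Mul(t, 10) = Mul(10, t))
Mul(Add(-5314, 15846), Pow(Add(Function('l')(-211), W), -1)) = Mul(Add(-5314, 15846), Pow(Add(Mul(10, -211), 15110), -1)) = Mul(10532, Pow(Add(-2110, 15110), -1)) = Mul(10532, Pow(13000, -1)) = Mul(10532, Rational(1, 13000)) = Rational(2633, 3250)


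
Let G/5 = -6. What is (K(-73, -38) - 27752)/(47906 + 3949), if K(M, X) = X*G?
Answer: -26612/51855 ≈ -0.51320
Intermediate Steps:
G = -30 (G = 5*(-6) = -30)
K(M, X) = -30*X (K(M, X) = X*(-30) = -30*X)
(K(-73, -38) - 27752)/(47906 + 3949) = (-30*(-38) - 27752)/(47906 + 3949) = (1140 - 27752)/51855 = -26612*1/51855 = -26612/51855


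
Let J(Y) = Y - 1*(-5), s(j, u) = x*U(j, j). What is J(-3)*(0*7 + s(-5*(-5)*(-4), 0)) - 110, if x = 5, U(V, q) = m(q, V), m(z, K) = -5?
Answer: -160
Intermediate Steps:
U(V, q) = -5
s(j, u) = -25 (s(j, u) = 5*(-5) = -25)
J(Y) = 5 + Y (J(Y) = Y + 5 = 5 + Y)
J(-3)*(0*7 + s(-5*(-5)*(-4), 0)) - 110 = (5 - 3)*(0*7 - 25) - 110 = 2*(0 - 25) - 110 = 2*(-25) - 110 = -50 - 110 = -160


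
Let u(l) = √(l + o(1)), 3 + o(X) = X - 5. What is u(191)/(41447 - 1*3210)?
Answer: 2*√46/38237 ≈ 0.00035475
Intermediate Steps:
o(X) = -8 + X (o(X) = -3 + (X - 5) = -3 + (-5 + X) = -8 + X)
u(l) = √(-7 + l) (u(l) = √(l + (-8 + 1)) = √(l - 7) = √(-7 + l))
u(191)/(41447 - 1*3210) = √(-7 + 191)/(41447 - 1*3210) = √184/(41447 - 3210) = (2*√46)/38237 = (2*√46)*(1/38237) = 2*√46/38237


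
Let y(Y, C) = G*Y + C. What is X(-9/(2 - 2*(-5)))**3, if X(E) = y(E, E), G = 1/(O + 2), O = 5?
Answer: -216/343 ≈ -0.62974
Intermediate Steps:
G = 1/7 (G = 1/(5 + 2) = 1/7 ≈ 0.14286)
y(Y, C) = C + Y/7 (y(Y, C) = Y/7 + C = C + Y/7)
X(E) = 8*E/7 (X(E) = E + E/7 = 8*E/7)
X(-9/(2 - 2*(-5)))**3 = (8*(-9/(2 - 2*(-5)))/7)**3 = (8*(-9/(2 + 10))/7)**3 = (8*(-9/12)/7)**3 = (8*(-9*1/12)/7)**3 = ((8/7)*(-3/4))**3 = (-6/7)**3 = -216/343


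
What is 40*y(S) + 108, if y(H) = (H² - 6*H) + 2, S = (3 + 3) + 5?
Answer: 2388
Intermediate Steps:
S = 11 (S = 6 + 5 = 11)
y(H) = 2 + H² - 6*H
40*y(S) + 108 = 40*(2 + 11² - 6*11) + 108 = 40*(2 + 121 - 66) + 108 = 40*57 + 108 = 2280 + 108 = 2388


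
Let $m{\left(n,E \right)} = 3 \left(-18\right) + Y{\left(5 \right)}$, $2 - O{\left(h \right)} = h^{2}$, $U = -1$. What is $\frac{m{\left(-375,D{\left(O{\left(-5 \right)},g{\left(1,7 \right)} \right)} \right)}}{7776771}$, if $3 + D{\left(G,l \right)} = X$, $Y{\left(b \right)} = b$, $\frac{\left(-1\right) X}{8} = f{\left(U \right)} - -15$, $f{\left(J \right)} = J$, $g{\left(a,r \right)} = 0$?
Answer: $- \frac{49}{7776771} \approx -6.3008 \cdot 10^{-6}$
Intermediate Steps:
$X = -112$ ($X = - 8 \left(-1 - -15\right) = - 8 \left(-1 + 15\right) = \left(-8\right) 14 = -112$)
$O{\left(h \right)} = 2 - h^{2}$
$D{\left(G,l \right)} = -115$ ($D{\left(G,l \right)} = -3 - 112 = -115$)
$m{\left(n,E \right)} = -49$ ($m{\left(n,E \right)} = 3 \left(-18\right) + 5 = -54 + 5 = -49$)
$\frac{m{\left(-375,D{\left(O{\left(-5 \right)},g{\left(1,7 \right)} \right)} \right)}}{7776771} = - \frac{49}{7776771}$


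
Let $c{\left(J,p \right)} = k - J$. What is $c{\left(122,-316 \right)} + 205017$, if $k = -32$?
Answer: $204863$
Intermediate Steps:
$c{\left(J,p \right)} = -32 - J$
$c{\left(122,-316 \right)} + 205017 = \left(-32 - 122\right) + 205017 = -154 + 205017 = 204863$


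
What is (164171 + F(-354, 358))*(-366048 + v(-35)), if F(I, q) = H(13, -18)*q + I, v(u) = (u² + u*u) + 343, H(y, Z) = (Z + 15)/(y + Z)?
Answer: -59585371509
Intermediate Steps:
H(y, Z) = (15 + Z)/(Z + y)
v(u) = 343 + 2*u² (v(u) = (u² + u²) + 343 = 2*u² + 343 = 343 + 2*u²)
F(I, q) = I + 3*q/5 (F(I, q) = ((15 - 18)/(-18 + 13))*q + I = (-3/(-5))*q + I = (-⅕*(-3))*q + I = 3*q/5 + I = I + 3*q/5)
(164171 + F(-354, 358))*(-366048 + v(-35)) = (164171 + (-354 + (⅗)*358))*(-366048 + (343 + 2*(-35)²)) = (164171 + (-354 + 1074/5))*(-366048 + (343 + 2*1225)) = (164171 - 696/5)*(-366048 + (343 + 2450)) = 820159*(-366048 + 2793)/5 = (820159/5)*(-363255) = -59585371509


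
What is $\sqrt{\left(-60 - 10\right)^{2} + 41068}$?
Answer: $52 \sqrt{17} \approx 214.4$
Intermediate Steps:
$\sqrt{\left(-60 - 10\right)^{2} + 41068} = \sqrt{\left(-70\right)^{2} + 41068} = \sqrt{4900 + 41068} = \sqrt{45968} = 52 \sqrt{17}$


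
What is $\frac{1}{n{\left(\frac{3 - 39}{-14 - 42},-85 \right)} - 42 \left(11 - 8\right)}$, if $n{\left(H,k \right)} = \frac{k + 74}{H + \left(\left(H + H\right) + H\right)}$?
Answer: $- \frac{18}{2345} \approx -0.0076759$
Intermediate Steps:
$n{\left(H,k \right)} = \frac{74 + k}{4 H}$ ($n{\left(H,k \right)} = \frac{74 + k}{H + \left(2 H + H\right)} = \frac{74 + k}{H + 3 H} = \frac{74 + k}{4 H}$)
$\frac{1}{n{\left(\frac{3 - 39}{-14 - 42},-85 \right)} - 42 \left(11 - 8\right)} = \frac{1}{\frac{74 - 85}{4 \frac{3 - 39}{-14 - 42}} - 42 \left(11 - 8\right)} = \frac{1}{\frac{1}{4} \frac{1}{\left(-36\right) \frac{1}{-56}} \left(-11\right) - 126} = \frac{1}{\frac{1}{4} \frac{1}{\left(-36\right) \left(- \frac{1}{56}\right)} \left(-11\right) - 126} = \frac{1}{\frac{1}{4} \frac{1}{\frac{9}{14}} \left(-11\right) - 126} = \frac{1}{\frac{1}{4} \cdot \frac{14}{9} \left(-11\right) - 126} = \frac{1}{- \frac{77}{18} - 126} = \frac{1}{- \frac{2345}{18}} = - \frac{18}{2345}$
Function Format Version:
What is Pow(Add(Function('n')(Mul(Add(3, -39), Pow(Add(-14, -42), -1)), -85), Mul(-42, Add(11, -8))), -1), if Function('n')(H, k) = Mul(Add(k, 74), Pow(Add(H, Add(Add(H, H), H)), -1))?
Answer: Rational(-18, 2345) ≈ -0.0076759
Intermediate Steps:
Function('n')(H, k) = Mul(Rational(1, 4), Pow(H, -1), Add(74, k)) (Function('n')(H, k) = Mul(Add(74, k), Pow(Add(H, Add(Mul(2, H), H)), -1)) = Mul(Add(74, k), Pow(Add(H, Mul(3, H)), -1)) = Mul(Add(74, k), Pow(Mul(4, H), -1)) = Mul(Add(74, k), Mul(Rational(1, 4), Pow(H, -1))) = Mul(Rational(1, 4), Pow(H, -1), Add(74, k)))
Pow(Add(Function('n')(Mul(Add(3, -39), Pow(Add(-14, -42), -1)), -85), Mul(-42, Add(11, -8))), -1) = Pow(Add(Mul(Rational(1, 4), Pow(Mul(Add(3, -39), Pow(Add(-14, -42), -1)), -1), Add(74, -85)), Mul(-42, Add(11, -8))), -1) = Pow(Add(Mul(Rational(1, 4), Pow(Mul(-36, Pow(-56, -1)), -1), -11), Mul(-42, 3)), -1) = Pow(Add(Mul(Rational(1, 4), Pow(Mul(-36, Rational(-1, 56)), -1), -11), -126), -1) = Pow(Add(Mul(Rational(1, 4), Pow(Rational(9, 14), -1), -11), -126), -1) = Pow(Add(Mul(Rational(1, 4), Rational(14, 9), -11), -126), -1) = Pow(Add(Rational(-77, 18), -126), -1) = Pow(Rational(-2345, 18), -1) = Rational(-18, 2345)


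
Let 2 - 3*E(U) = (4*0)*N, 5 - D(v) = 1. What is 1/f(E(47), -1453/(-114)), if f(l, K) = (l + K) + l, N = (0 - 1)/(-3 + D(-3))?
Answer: 38/535 ≈ 0.071028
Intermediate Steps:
D(v) = 4 (D(v) = 5 - 1*1 = 5 - 1 = 4)
N = -1 (N = (0 - 1)/(-3 + 4) = -1/1 = -1*1 = -1)
E(U) = 2/3 (E(U) = 2/3 - 4*0*(-1)/3 = 2/3 - 0*(-1) = 2/3 - 1/3*0 = 2/3 + 0 = 2/3)
f(l, K) = K + 2*l (f(l, K) = (K + l) + l = K + 2*l)
1/f(E(47), -1453/(-114)) = 1/(-1453/(-114) + 2*(2/3)) = 1/(-1453*(-1/114) + 4/3) = 1/(1453/114 + 4/3) = 1/(535/38) = 38/535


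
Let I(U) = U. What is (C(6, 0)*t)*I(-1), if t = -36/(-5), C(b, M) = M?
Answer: 0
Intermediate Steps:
t = 36/5 (t = -36*(-⅕) = 36/5 ≈ 7.2000)
(C(6, 0)*t)*I(-1) = (0*(36/5))*(-1) = 0*(-1) = 0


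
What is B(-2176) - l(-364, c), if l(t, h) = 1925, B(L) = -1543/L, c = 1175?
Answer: -4187257/2176 ≈ -1924.3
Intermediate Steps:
B(-2176) - l(-364, c) = -1543/(-2176) - 1*1925 = -1543*(-1/2176) - 1925 = 1543/2176 - 1925 = -4187257/2176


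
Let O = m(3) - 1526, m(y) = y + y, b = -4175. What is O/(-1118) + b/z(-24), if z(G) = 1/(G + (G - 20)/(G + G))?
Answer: 646478645/6708 ≈ 96374.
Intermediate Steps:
m(y) = 2*y
z(G) = 1/(G + (-20 + G)/(2*G)) (z(G) = 1/(G + (-20 + G)/((2*G))) = 1/(G + (-20 + G)*(1/(2*G))) = 1/(G + (-20 + G)/(2*G)))
O = -1520 (O = 2*3 - 1526 = 6 - 1526 = -1520)
O/(-1118) + b/z(-24) = -1520/(-1118) - 4175/(2*(-24)/(-20 - 24 + 2*(-24)²)) = -1520*(-1/1118) - 4175/(2*(-24)/(-20 - 24 + 2*576)) = 760/559 - 4175/(2*(-24)/(-20 - 24 + 1152)) = 760/559 - 4175/(2*(-24)/1108) = 760/559 - 4175/(2*(-24)*(1/1108)) = 760/559 - 4175/(-12/277) = 760/559 - 4175*(-277/12) = 760/559 + 1156475/12 = 646478645/6708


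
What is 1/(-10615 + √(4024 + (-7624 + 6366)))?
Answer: -10615/112675459 - √2766/112675459 ≈ -9.4675e-5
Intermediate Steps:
1/(-10615 + √(4024 + (-7624 + 6366))) = 1/(-10615 + √(4024 - 1258)) = 1/(-10615 + √2766)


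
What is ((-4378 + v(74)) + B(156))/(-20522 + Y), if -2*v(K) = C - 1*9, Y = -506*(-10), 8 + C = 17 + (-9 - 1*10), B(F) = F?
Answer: 8425/30924 ≈ 0.27244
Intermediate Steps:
C = -10 (C = -8 + (17 + (-9 - 1*10)) = -8 + (17 + (-9 - 10)) = -8 + (17 - 19) = -8 - 2 = -10)
Y = 5060
v(K) = 19/2 (v(K) = -(-10 - 1*9)/2 = -(-10 - 9)/2 = -½*(-19) = 19/2)
((-4378 + v(74)) + B(156))/(-20522 + Y) = ((-4378 + 19/2) + 156)/(-20522 + 5060) = (-8737/2 + 156)/(-15462) = -8425/2*(-1/15462) = 8425/30924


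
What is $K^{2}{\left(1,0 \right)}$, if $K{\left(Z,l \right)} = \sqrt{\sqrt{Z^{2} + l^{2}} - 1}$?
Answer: $0$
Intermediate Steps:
$K{\left(Z,l \right)} = \sqrt{-1 + \sqrt{Z^{2} + l^{2}}}$
$K^{2}{\left(1,0 \right)} = \left(\sqrt{-1 + \sqrt{1^{2} + 0^{2}}}\right)^{2} = \left(\sqrt{-1 + \sqrt{1 + 0}}\right)^{2} = \left(\sqrt{-1 + \sqrt{1}}\right)^{2} = \left(\sqrt{-1 + 1}\right)^{2} = \left(\sqrt{0}\right)^{2} = 0^{2} = 0$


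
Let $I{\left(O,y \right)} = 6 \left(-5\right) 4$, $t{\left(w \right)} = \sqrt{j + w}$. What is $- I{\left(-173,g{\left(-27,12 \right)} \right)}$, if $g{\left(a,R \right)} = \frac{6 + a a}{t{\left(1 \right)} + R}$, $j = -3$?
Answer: $120$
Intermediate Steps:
$t{\left(w \right)} = \sqrt{-3 + w}$
$g{\left(a,R \right)} = \frac{6 + a^{2}}{R + i \sqrt{2}}$ ($g{\left(a,R \right)} = \frac{6 + a a}{\sqrt{-3 + 1} + R} = \frac{6 + a^{2}}{\sqrt{-2} + R} = \frac{6 + a^{2}}{i \sqrt{2} + R} = \frac{6 + a^{2}}{R + i \sqrt{2}}$)
$I{\left(O,y \right)} = -120$ ($I{\left(O,y \right)} = \left(-30\right) 4 = -120$)
$- I{\left(-173,g{\left(-27,12 \right)} \right)} = \left(-1\right) \left(-120\right) = 120$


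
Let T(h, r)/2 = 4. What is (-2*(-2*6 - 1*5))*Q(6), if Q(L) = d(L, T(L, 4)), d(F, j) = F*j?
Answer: 1632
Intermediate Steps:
T(h, r) = 8 (T(h, r) = 2*4 = 8)
Q(L) = 8*L (Q(L) = L*8 = 8*L)
(-2*(-2*6 - 1*5))*Q(6) = (-2*(-2*6 - 1*5))*(8*6) = -2*(-12 - 5)*48 = -2*(-17)*48 = 34*48 = 1632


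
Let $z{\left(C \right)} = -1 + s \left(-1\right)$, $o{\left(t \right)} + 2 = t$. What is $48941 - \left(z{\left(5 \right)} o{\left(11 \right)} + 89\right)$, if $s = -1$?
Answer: $48852$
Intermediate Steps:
$o{\left(t \right)} = -2 + t$
$z{\left(C \right)} = 0$ ($z{\left(C \right)} = -1 - -1 = -1 + 1 = 0$)
$48941 - \left(z{\left(5 \right)} o{\left(11 \right)} + 89\right) = 48941 - \left(0 \left(-2 + 11\right) + 89\right) = 48941 - \left(0 \cdot 9 + 89\right) = 48941 - \left(0 + 89\right) = 48941 - 89 = 48852$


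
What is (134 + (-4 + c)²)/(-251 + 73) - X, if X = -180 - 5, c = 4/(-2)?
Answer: 16380/89 ≈ 184.04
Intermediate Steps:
c = -2 (c = 4*(-½) = -2)
X = -185
(134 + (-4 + c)²)/(-251 + 73) - X = (134 + (-4 - 2)²)/(-251 + 73) - 1*(-185) = (134 + (-6)²)/(-178) + 185 = (134 + 36)*(-1/178) + 185 = 170*(-1/178) + 185 = -85/89 + 185 = 16380/89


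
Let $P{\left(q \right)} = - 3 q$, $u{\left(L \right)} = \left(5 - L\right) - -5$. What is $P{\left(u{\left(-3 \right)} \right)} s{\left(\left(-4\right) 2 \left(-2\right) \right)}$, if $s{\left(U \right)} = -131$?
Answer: $5109$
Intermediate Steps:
$u{\left(L \right)} = 10 - L$ ($u{\left(L \right)} = \left(5 - L\right) + 5 = 10 - L$)
$P{\left(u{\left(-3 \right)} \right)} s{\left(\left(-4\right) 2 \left(-2\right) \right)} = - 3 \left(10 - -3\right) \left(-131\right) = - 3 \left(10 + 3\right) \left(-131\right) = \left(-3\right) 13 \left(-131\right) = \left(-39\right) \left(-131\right) = 5109$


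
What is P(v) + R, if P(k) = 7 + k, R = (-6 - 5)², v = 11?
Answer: 139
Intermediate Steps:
R = 121 (R = (-11)² = 121)
P(v) + R = (7 + 11) + 121 = 18 + 121 = 139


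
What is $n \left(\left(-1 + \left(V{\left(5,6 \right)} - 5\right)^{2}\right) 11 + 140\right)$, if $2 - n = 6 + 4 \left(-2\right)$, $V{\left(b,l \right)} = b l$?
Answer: $28016$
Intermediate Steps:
$n = 4$ ($n = 2 - \left(6 + 4 \left(-2\right)\right) = 2 - \left(6 - 8\right) = 2 - -2 = 2 + 2 = 4$)
$n \left(\left(-1 + \left(V{\left(5,6 \right)} - 5\right)^{2}\right) 11 + 140\right) = 4 \left(\left(-1 + \left(5 \cdot 6 - 5\right)^{2}\right) 11 + 140\right) = 4 \left(\left(-1 + \left(30 - 5\right)^{2}\right) 11 + 140\right) = 4 \left(\left(-1 + 25^{2}\right) 11 + 140\right) = 4 \left(\left(-1 + 625\right) 11 + 140\right) = 4 \left(624 \cdot 11 + 140\right) = 4 \left(6864 + 140\right) = 4 \cdot 7004 = 28016$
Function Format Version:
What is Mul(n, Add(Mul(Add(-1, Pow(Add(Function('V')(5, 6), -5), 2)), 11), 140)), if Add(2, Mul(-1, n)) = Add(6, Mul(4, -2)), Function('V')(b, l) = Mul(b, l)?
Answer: 28016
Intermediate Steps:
n = 4 (n = Add(2, Mul(-1, Add(6, Mul(4, -2)))) = Add(2, Mul(-1, Add(6, -8))) = Add(2, Mul(-1, -2)) = Add(2, 2) = 4)
Mul(n, Add(Mul(Add(-1, Pow(Add(Function('V')(5, 6), -5), 2)), 11), 140)) = Mul(4, Add(Mul(Add(-1, Pow(Add(Mul(5, 6), -5), 2)), 11), 140)) = Mul(4, Add(Mul(Add(-1, Pow(Add(30, -5), 2)), 11), 140)) = Mul(4, Add(Mul(Add(-1, Pow(25, 2)), 11), 140)) = Mul(4, Add(Mul(Add(-1, 625), 11), 140)) = Mul(4, Add(Mul(624, 11), 140)) = Mul(4, Add(6864, 140)) = Mul(4, 7004) = 28016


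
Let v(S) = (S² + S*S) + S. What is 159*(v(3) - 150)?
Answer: -20511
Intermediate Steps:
v(S) = S + 2*S² (v(S) = (S² + S²) + S = 2*S² + S = S + 2*S²)
159*(v(3) - 150) = 159*(3*(1 + 2*3) - 150) = 159*(3*(1 + 6) - 150) = 159*(3*7 - 150) = 159*(21 - 150) = 159*(-129) = -20511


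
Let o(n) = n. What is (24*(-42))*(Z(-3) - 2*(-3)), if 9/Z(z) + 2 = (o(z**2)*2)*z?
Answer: -5886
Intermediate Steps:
Z(z) = 9/(-2 + 2*z**3) (Z(z) = 9/(-2 + (z**2*2)*z) = 9/(-2 + (2*z**2)*z) = 9/(-2 + 2*z**3))
(24*(-42))*(Z(-3) - 2*(-3)) = (24*(-42))*(9/(2*(-1 + (-3)**3)) - 2*(-3)) = -1008*(9/(2*(-1 - 27)) + 6) = -1008*((9/2)/(-28) + 6) = -1008*((9/2)*(-1/28) + 6) = -1008*(-9/56 + 6) = -1008*327/56 = -5886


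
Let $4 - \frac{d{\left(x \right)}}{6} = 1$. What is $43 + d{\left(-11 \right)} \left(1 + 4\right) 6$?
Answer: $583$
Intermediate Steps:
$d{\left(x \right)} = 18$ ($d{\left(x \right)} = 24 - 6 = 18$)
$43 + d{\left(-11 \right)} \left(1 + 4\right) 6 = 43 + 18 \left(1 + 4\right) 6 = 43 + 18 \cdot 5 \cdot 6 = 43 + 18 \cdot 30 = 43 + 540 = 583$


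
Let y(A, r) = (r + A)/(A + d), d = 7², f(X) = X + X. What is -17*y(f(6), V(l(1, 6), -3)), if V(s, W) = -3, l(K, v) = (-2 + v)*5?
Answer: -153/61 ≈ -2.5082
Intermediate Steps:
l(K, v) = -10 + 5*v
f(X) = 2*X
d = 49
y(A, r) = (A + r)/(49 + A) (y(A, r) = (r + A)/(A + 49) = (A + r)/(49 + A))
-17*y(f(6), V(l(1, 6), -3)) = -17*(2*6 - 3)/(49 + 2*6) = -17*(12 - 3)/(49 + 12) = -17*9/61 = -153/61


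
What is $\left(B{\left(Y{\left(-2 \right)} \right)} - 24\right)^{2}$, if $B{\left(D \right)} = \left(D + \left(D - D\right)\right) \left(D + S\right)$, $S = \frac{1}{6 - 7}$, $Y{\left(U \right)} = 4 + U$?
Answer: $484$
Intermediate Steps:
$S = -1$ ($S = \frac{1}{-1} = -1$)
$B{\left(D \right)} = D \left(-1 + D\right)$ ($B{\left(D \right)} = \left(D + \left(D - D\right)\right) \left(D - 1\right) = \left(D + 0\right) \left(-1 + D\right) = D \left(-1 + D\right)$)
$\left(B{\left(Y{\left(-2 \right)} \right)} - 24\right)^{2} = \left(\left(4 - 2\right) \left(-1 + \left(4 - 2\right)\right) - 24\right)^{2} = \left(2 \left(-1 + 2\right) - 24\right)^{2} = \left(2 \cdot 1 - 24\right)^{2} = \left(2 - 24\right)^{2} = \left(-22\right)^{2} = 484$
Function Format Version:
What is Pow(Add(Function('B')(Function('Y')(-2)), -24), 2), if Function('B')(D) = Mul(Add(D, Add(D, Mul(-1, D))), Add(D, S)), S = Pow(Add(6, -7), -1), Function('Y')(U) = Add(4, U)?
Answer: 484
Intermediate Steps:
S = -1 (S = Pow(-1, -1) = -1)
Function('B')(D) = Mul(D, Add(-1, D)) (Function('B')(D) = Mul(Add(D, Add(D, Mul(-1, D))), Add(D, -1)) = Mul(Add(D, 0), Add(-1, D)) = Mul(D, Add(-1, D)))
Pow(Add(Function('B')(Function('Y')(-2)), -24), 2) = Pow(Add(Mul(Add(4, -2), Add(-1, Add(4, -2))), -24), 2) = Pow(Add(Mul(2, Add(-1, 2)), -24), 2) = Pow(Add(Mul(2, 1), -24), 2) = Pow(Add(2, -24), 2) = Pow(-22, 2) = 484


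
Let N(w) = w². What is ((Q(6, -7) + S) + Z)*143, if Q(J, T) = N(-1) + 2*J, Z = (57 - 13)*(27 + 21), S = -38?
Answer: 298441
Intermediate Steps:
Z = 2112 (Z = 44*48 = 2112)
Q(J, T) = 1 + 2*J (Q(J, T) = (-1)² + 2*J = 1 + 2*J)
((Q(6, -7) + S) + Z)*143 = (((1 + 2*6) - 38) + 2112)*143 = (((1 + 12) - 38) + 2112)*143 = ((13 - 38) + 2112)*143 = (-25 + 2112)*143 = 2087*143 = 298441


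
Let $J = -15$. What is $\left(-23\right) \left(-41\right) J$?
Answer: $-14145$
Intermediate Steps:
$\left(-23\right) \left(-41\right) J = \left(-23\right) \left(-41\right) \left(-15\right) = 943 \left(-15\right) = -14145$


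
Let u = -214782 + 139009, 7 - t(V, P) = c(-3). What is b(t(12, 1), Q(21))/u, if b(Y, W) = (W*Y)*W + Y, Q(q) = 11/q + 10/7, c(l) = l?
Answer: -21220/33415893 ≈ -0.00063503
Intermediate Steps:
t(V, P) = 10 (t(V, P) = 7 - 1*(-3) = 7 + 3 = 10)
Q(q) = 10/7 + 11/q (Q(q) = 11/q + 10*(1/7) = 11/q + 10/7 = 10/7 + 11/q)
b(Y, W) = Y + Y*W**2 (b(Y, W) = Y*W**2 + Y = Y + Y*W**2)
u = -75773
b(t(12, 1), Q(21))/u = (10*(1 + (10/7 + 11/21)**2))/(-75773) = (10*(1 + (10/7 + 11*(1/21))**2))*(-1/75773) = (10*(1 + (10/7 + 11/21)**2))*(-1/75773) = (10*(1 + (41/21)**2))*(-1/75773) = (10*(1 + 1681/441))*(-1/75773) = (10*(2122/441))*(-1/75773) = (21220/441)*(-1/75773) = -21220/33415893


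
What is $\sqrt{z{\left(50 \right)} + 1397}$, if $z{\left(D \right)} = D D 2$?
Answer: $\sqrt{6397} \approx 79.981$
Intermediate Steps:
$z{\left(D \right)} = 2 D^{2}$ ($z{\left(D \right)} = D^{2} \cdot 2 = 2 D^{2}$)
$\sqrt{z{\left(50 \right)} + 1397} = \sqrt{2 \cdot 50^{2} + 1397} = \sqrt{2 \cdot 2500 + 1397} = \sqrt{5000 + 1397} = \sqrt{6397}$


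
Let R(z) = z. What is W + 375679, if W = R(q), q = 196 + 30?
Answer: 375905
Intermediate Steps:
q = 226
W = 226
W + 375679 = 226 + 375679 = 375905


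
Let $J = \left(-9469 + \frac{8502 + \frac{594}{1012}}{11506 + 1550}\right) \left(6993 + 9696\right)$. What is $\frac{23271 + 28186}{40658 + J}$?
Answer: $- \frac{605957632}{1860332611867} \approx -0.00032573$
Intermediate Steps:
$J = - \frac{1860811400475}{11776}$ ($J = \left(-9469 + \frac{8502 + 594 \cdot \frac{1}{1012}}{13056}\right) 16689 = \left(-9469 + \left(8502 + \frac{27}{46}\right) \frac{1}{13056}\right) 16689 = \left(-9469 + \frac{391119}{46} \cdot \frac{1}{13056}\right) 16689 = \left(-9469 + \frac{7669}{11776}\right) 16689 = \left(- \frac{111499275}{11776}\right) 16689 = - \frac{1860811400475}{11776} \approx -1.5802 \cdot 10^{8}$)
$\frac{23271 + 28186}{40658 + J} = \frac{23271 + 28186}{40658 - \frac{1860811400475}{11776}} = \frac{51457}{- \frac{1860332611867}{11776}} = 51457 \left(- \frac{11776}{1860332611867}\right) = - \frac{605957632}{1860332611867}$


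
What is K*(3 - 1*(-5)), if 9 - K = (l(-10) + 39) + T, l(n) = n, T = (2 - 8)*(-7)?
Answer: -496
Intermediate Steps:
T = 42 (T = -6*(-7) = 42)
K = -62 (K = 9 - ((-10 + 39) + 42) = 9 - (29 + 42) = 9 - 1*71 = 9 - 71 = -62)
K*(3 - 1*(-5)) = -62*(3 - 1*(-5)) = -62*(3 + 5) = -62*8 = -496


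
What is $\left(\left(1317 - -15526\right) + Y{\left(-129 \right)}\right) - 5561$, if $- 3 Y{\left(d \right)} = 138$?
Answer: $11236$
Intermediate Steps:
$Y{\left(d \right)} = -46$ ($Y{\left(d \right)} = \left(- \frac{1}{3}\right) 138 = -46$)
$\left(\left(1317 - -15526\right) + Y{\left(-129 \right)}\right) - 5561 = \left(\left(1317 - -15526\right) - 46\right) - 5561 = \left(\left(1317 + 15526\right) - 46\right) - 5561 = \left(16843 - 46\right) - 5561 = 16797 - 5561 = 11236$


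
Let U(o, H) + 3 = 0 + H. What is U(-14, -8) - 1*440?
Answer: -451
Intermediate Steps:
U(o, H) = -3 + H (U(o, H) = -3 + (0 + H) = -3 + H)
U(-14, -8) - 1*440 = (-3 - 8) - 1*440 = -11 - 440 = -451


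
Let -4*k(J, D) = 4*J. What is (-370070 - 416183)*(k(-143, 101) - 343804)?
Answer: 270204492233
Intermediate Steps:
k(J, D) = -J
(-370070 - 416183)*(k(-143, 101) - 343804) = (-370070 - 416183)*(-1*(-143) - 343804) = -786253*(143 - 343804) = -786253*(-343661) = 270204492233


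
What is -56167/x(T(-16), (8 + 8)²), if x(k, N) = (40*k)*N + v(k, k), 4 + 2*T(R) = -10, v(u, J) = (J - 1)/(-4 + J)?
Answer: 617837/788472 ≈ 0.78359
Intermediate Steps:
v(u, J) = (-1 + J)/(-4 + J)
T(R) = -7 (T(R) = -2 + (½)*(-10) = -2 - 5 = -7)
x(k, N) = (-1 + k)/(-4 + k) + 40*N*k (x(k, N) = (40*k)*N + (-1 + k)/(-4 + k) = 40*N*k + (-1 + k)/(-4 + k) = (-1 + k)/(-4 + k) + 40*N*k)
-56167/x(T(-16), (8 + 8)²) = -56167*(-4 - 7)/(-1 - 7 + 40*(8 + 8)²*(-7)*(-4 - 7)) = -56167*(-11/(-1 - 7 + 40*16²*(-7)*(-11))) = -56167*(-11/(-1 - 7 + 40*256*(-7)*(-11))) = -56167*(-11/(-1 - 7 + 788480)) = -56167/((-1/11*788472)) = -56167/(-788472/11) = -56167*(-11/788472) = 617837/788472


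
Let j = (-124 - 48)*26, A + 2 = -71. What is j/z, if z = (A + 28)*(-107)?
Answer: -4472/4815 ≈ -0.92876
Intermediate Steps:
A = -73 (A = -2 - 71 = -73)
j = -4472 (j = -172*26 = -4472)
z = 4815 (z = (-73 + 28)*(-107) = -45*(-107) = 4815)
j/z = -4472/4815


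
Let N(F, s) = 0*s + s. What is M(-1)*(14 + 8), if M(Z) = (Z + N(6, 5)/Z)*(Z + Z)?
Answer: 264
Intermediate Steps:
N(F, s) = s (N(F, s) = 0 + s = s)
M(Z) = 2*Z*(Z + 5/Z) (M(Z) = (Z + 5/Z)*(Z + Z) = (Z + 5/Z)*(2*Z) = 2*Z*(Z + 5/Z))
M(-1)*(14 + 8) = (10 + 2*(-1)**2)*(14 + 8) = (10 + 2*1)*22 = (10 + 2)*22 = 12*22 = 264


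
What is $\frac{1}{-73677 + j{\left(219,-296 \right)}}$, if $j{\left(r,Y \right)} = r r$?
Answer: $- \frac{1}{25716} \approx -3.8886 \cdot 10^{-5}$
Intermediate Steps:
$j{\left(r,Y \right)} = r^{2}$
$\frac{1}{-73677 + j{\left(219,-296 \right)}} = \frac{1}{-73677 + 219^{2}} = \frac{1}{-73677 + 47961} = \frac{1}{-25716} = - \frac{1}{25716}$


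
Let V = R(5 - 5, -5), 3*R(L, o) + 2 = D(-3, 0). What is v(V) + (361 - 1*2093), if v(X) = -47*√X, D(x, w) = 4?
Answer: -1732 - 47*√6/3 ≈ -1770.4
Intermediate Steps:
R(L, o) = ⅔ (R(L, o) = -⅔ + (⅓)*4 = -⅔ + 4/3 = ⅔)
V = ⅔ ≈ 0.66667
v(V) + (361 - 1*2093) = -47*√6/3 + (361 - 1*2093) = -47*√6/3 + (361 - 2093) = -47*√6/3 - 1732 = -1732 - 47*√6/3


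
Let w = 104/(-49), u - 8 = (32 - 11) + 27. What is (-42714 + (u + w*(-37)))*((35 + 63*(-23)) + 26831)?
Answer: -7575696614/7 ≈ -1.0822e+9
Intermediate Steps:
u = 56 (u = 8 + ((32 - 11) + 27) = 8 + (21 + 27) = 8 + 48 = 56)
w = -104/49 (w = 104*(-1/49) = -104/49 ≈ -2.1224)
(-42714 + (u + w*(-37)))*((35 + 63*(-23)) + 26831) = (-42714 + (56 - 104/49*(-37)))*((35 + 63*(-23)) + 26831) = (-42714 + (56 + 3848/49))*((35 - 1449) + 26831) = (-42714 + 6592/49)*(-1414 + 26831) = -2086394/49*25417 = -7575696614/7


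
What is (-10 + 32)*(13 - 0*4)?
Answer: 286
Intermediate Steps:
(-10 + 32)*(13 - 0*4) = 22*(13 - 1*0) = 22*(13 + 0) = 22*13 = 286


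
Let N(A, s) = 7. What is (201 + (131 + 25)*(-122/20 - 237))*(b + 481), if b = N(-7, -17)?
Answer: -92043144/5 ≈ -1.8409e+7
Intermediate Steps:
b = 7
(201 + (131 + 25)*(-122/20 - 237))*(b + 481) = (201 + (131 + 25)*(-122/20 - 237))*(7 + 481) = (201 + 156*(-122*1/20 - 237))*488 = (201 + 156*(-61/10 - 237))*488 = (201 + 156*(-2431/10))*488 = (201 - 189618/5)*488 = -188613/5*488 = -92043144/5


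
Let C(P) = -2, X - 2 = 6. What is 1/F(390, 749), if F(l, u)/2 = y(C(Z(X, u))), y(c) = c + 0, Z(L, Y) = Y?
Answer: -1/4 ≈ -0.25000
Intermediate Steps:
X = 8 (X = 2 + 6 = 8)
y(c) = c
F(l, u) = -4 (F(l, u) = 2*(-2) = -4)
1/F(390, 749) = 1/(-4) = -1/4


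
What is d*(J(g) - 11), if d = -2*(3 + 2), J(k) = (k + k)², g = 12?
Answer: -5650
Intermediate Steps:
J(k) = 4*k² (J(k) = (2*k)² = 4*k²)
d = -10 (d = -2*5 = -10)
d*(J(g) - 11) = -10*(4*12² - 11) = -10*(4*144 - 11) = -10*(576 - 11) = -10*565 = -5650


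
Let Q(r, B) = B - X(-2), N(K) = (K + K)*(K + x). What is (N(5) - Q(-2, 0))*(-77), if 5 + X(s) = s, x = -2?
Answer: -1771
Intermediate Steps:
X(s) = -5 + s
N(K) = 2*K*(-2 + K) (N(K) = (K + K)*(K - 2) = (2*K)*(-2 + K) = 2*K*(-2 + K))
Q(r, B) = 7 + B (Q(r, B) = B - (-5 - 2) = B - 1*(-7) = B + 7 = 7 + B)
(N(5) - Q(-2, 0))*(-77) = (2*5*(-2 + 5) - (7 + 0))*(-77) = (2*5*3 - 1*7)*(-77) = (30 - 7)*(-77) = 23*(-77) = -1771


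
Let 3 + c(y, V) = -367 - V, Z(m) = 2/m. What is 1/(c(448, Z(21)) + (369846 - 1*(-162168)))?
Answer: 21/11164522 ≈ 1.8810e-6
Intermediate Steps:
c(y, V) = -370 - V (c(y, V) = -3 + (-367 - V) = -370 - V)
1/(c(448, Z(21)) + (369846 - 1*(-162168))) = 1/((-370 - 2/21) + (369846 - 1*(-162168))) = 1/((-370 - 2/21) + (369846 + 162168)) = 1/((-370 - 1*2/21) + 532014) = 1/((-370 - 2/21) + 532014) = 1/(-7772/21 + 532014) = 1/(11164522/21) = 21/11164522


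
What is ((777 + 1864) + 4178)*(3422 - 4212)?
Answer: -5387010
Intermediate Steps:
((777 + 1864) + 4178)*(3422 - 4212) = (2641 + 4178)*(-790) = 6819*(-790) = -5387010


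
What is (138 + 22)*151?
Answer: 24160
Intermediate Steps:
(138 + 22)*151 = 160*151 = 24160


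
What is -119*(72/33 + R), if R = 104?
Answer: -138992/11 ≈ -12636.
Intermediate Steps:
-119*(72/33 + R) = -119*(72/33 + 104) = -119*(72*(1/33) + 104) = -119*(24/11 + 104) = -119*1168/11 = -138992/11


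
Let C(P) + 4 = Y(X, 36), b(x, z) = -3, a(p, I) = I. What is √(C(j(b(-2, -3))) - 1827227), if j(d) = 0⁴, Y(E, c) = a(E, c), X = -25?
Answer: I*√1827195 ≈ 1351.7*I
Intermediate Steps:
Y(E, c) = c
j(d) = 0
C(P) = 32 (C(P) = -4 + 36 = 32)
√(C(j(b(-2, -3))) - 1827227) = √(32 - 1827227) = √(-1827195) = I*√1827195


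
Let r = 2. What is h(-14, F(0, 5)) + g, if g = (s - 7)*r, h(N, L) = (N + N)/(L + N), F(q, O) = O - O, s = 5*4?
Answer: 28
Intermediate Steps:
s = 20
F(q, O) = 0
h(N, L) = 2*N/(L + N) (h(N, L) = (2*N)/(L + N) = 2*N/(L + N))
g = 26 (g = (20 - 7)*2 = 13*2 = 26)
h(-14, F(0, 5)) + g = 2*(-14)/(0 - 14) + 26 = 2*(-14)/(-14) + 26 = 2*(-14)*(-1/14) + 26 = 2 + 26 = 28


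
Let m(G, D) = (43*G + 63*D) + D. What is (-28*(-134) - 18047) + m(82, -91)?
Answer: -16593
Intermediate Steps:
m(G, D) = 43*G + 64*D
(-28*(-134) - 18047) + m(82, -91) = (-28*(-134) - 18047) + (43*82 + 64*(-91)) = (3752 - 18047) + (3526 - 5824) = -14295 - 2298 = -16593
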